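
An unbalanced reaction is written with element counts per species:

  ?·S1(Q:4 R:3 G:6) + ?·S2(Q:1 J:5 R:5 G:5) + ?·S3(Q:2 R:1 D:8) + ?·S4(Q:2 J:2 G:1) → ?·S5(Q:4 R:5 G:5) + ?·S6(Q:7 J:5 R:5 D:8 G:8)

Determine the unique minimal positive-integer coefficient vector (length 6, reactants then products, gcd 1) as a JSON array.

Q: 5·4+3·1+5·2+5·2 = 43 | 2·4+5·7 = 43
J: 5·0+3·5+5·0+5·2 = 25 | 2·0+5·5 = 25
R: 5·3+3·5+5·1+5·0 = 35 | 2·5+5·5 = 35
D: 5·0+3·0+5·8+5·0 = 40 | 2·0+5·8 = 40
G: 5·6+3·5+5·0+5·1 = 50 | 2·5+5·8 = 50
gcd(5,3,5,5,2,5) = 1

Coefficients: [5, 3, 5, 5, 2, 5]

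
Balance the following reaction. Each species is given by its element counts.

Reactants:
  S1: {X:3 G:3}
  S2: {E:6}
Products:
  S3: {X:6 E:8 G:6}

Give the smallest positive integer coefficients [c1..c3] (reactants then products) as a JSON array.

Coefficients: [6, 4, 3]

X: 6·3+4·0 = 18 | 3·6 = 18
E: 6·0+4·6 = 24 | 3·8 = 24
G: 6·3+4·0 = 18 | 3·6 = 18
gcd(6,4,3) = 1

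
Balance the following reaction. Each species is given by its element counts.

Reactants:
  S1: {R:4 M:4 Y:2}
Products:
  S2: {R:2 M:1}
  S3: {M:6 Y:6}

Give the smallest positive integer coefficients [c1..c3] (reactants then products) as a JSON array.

Coefficients: [3, 6, 1]

R: 3·4 = 12 | 6·2+1·0 = 12
M: 3·4 = 12 | 6·1+1·6 = 12
Y: 3·2 = 6 | 6·0+1·6 = 6
gcd(3,6,1) = 1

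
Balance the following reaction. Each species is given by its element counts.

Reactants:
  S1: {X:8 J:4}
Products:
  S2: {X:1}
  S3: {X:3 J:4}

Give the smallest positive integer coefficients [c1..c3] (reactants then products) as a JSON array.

Coefficients: [1, 5, 1]

X: 1·8 = 8 | 5·1+1·3 = 8
J: 1·4 = 4 | 5·0+1·4 = 4
gcd(1,5,1) = 1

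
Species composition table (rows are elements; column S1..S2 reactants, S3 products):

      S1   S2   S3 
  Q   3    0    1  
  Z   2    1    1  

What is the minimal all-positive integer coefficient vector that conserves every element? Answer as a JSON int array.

Q: 1·3+1·0 = 3 | 3·1 = 3
Z: 1·2+1·1 = 3 | 3·1 = 3
gcd(1,1,3) = 1

Coefficients: [1, 1, 3]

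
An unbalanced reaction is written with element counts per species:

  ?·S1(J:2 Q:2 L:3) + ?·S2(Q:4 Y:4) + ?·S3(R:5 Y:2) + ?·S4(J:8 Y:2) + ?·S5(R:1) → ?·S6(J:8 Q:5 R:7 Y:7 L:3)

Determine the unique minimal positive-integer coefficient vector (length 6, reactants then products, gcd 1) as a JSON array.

J: 4·2+3·0+5·0+3·8+3·0 = 32 | 4·8 = 32
Q: 4·2+3·4+5·0+3·0+3·0 = 20 | 4·5 = 20
R: 4·0+3·0+5·5+3·0+3·1 = 28 | 4·7 = 28
Y: 4·0+3·4+5·2+3·2+3·0 = 28 | 4·7 = 28
L: 4·3+3·0+5·0+3·0+3·0 = 12 | 4·3 = 12
gcd(4,3,5,3,3,4) = 1

Coefficients: [4, 3, 5, 3, 3, 4]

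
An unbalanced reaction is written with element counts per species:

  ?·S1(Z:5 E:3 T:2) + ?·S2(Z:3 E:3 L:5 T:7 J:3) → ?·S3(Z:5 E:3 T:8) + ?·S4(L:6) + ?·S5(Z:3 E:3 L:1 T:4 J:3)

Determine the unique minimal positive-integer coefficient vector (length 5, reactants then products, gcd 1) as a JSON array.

Z: 3·5+6·3 = 33 | 3·5+4·0+6·3 = 33
E: 3·3+6·3 = 27 | 3·3+4·0+6·3 = 27
L: 3·0+6·5 = 30 | 3·0+4·6+6·1 = 30
T: 3·2+6·7 = 48 | 3·8+4·0+6·4 = 48
J: 3·0+6·3 = 18 | 3·0+4·0+6·3 = 18
gcd(3,6,3,4,6) = 1

Coefficients: [3, 6, 3, 4, 6]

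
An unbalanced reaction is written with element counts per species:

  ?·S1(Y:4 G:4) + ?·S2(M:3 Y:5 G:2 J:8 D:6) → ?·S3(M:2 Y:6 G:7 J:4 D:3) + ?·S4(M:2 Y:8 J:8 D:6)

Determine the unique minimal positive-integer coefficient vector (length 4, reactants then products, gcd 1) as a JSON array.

M: 5·0+4·3 = 12 | 4·2+2·2 = 12
Y: 5·4+4·5 = 40 | 4·6+2·8 = 40
G: 5·4+4·2 = 28 | 4·7+2·0 = 28
J: 5·0+4·8 = 32 | 4·4+2·8 = 32
D: 5·0+4·6 = 24 | 4·3+2·6 = 24
gcd(5,4,4,2) = 1

Coefficients: [5, 4, 4, 2]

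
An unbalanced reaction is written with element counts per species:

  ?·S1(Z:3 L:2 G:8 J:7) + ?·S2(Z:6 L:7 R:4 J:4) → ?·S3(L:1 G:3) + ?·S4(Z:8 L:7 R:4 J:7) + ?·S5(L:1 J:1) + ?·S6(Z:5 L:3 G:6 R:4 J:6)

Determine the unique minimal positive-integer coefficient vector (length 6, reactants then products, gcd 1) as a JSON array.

Z: 3·3+6·6 = 45 | 6·0+5·8+4·0+1·5 = 45
L: 3·2+6·7 = 48 | 6·1+5·7+4·1+1·3 = 48
G: 3·8+6·0 = 24 | 6·3+5·0+4·0+1·6 = 24
R: 3·0+6·4 = 24 | 6·0+5·4+4·0+1·4 = 24
J: 3·7+6·4 = 45 | 6·0+5·7+4·1+1·6 = 45
gcd(3,6,6,5,4,1) = 1

Coefficients: [3, 6, 6, 5, 4, 1]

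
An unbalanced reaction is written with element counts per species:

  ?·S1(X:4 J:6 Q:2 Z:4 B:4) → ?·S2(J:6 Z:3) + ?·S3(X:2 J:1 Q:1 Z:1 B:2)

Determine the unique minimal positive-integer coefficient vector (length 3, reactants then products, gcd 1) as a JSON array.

X: 3·4 = 12 | 2·0+6·2 = 12
J: 3·6 = 18 | 2·6+6·1 = 18
Q: 3·2 = 6 | 2·0+6·1 = 6
Z: 3·4 = 12 | 2·3+6·1 = 12
B: 3·4 = 12 | 2·0+6·2 = 12
gcd(3,2,6) = 1

Coefficients: [3, 2, 6]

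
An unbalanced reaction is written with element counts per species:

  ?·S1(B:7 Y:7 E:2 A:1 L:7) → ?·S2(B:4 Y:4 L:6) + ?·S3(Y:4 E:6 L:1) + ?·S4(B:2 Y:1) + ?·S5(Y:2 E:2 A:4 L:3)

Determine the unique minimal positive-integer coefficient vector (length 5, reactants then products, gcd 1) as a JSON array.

B: 4·7 = 28 | 4·4+1·0+6·2+1·0 = 28
Y: 4·7 = 28 | 4·4+1·4+6·1+1·2 = 28
E: 4·2 = 8 | 4·0+1·6+6·0+1·2 = 8
A: 4·1 = 4 | 4·0+1·0+6·0+1·4 = 4
L: 4·7 = 28 | 4·6+1·1+6·0+1·3 = 28
gcd(4,4,1,6,1) = 1

Coefficients: [4, 4, 1, 6, 1]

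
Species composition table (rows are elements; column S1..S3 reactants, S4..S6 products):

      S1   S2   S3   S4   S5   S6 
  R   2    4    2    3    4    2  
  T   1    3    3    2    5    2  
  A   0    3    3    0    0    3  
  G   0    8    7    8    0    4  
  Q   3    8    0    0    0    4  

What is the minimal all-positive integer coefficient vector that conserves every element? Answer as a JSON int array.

R: 4·2+1·4+4·2 = 20 | 2·3+1·4+5·2 = 20
T: 4·1+1·3+4·3 = 19 | 2·2+1·5+5·2 = 19
A: 4·0+1·3+4·3 = 15 | 2·0+1·0+5·3 = 15
G: 4·0+1·8+4·7 = 36 | 2·8+1·0+5·4 = 36
Q: 4·3+1·8+4·0 = 20 | 2·0+1·0+5·4 = 20
gcd(4,1,4,2,1,5) = 1

Coefficients: [4, 1, 4, 2, 1, 5]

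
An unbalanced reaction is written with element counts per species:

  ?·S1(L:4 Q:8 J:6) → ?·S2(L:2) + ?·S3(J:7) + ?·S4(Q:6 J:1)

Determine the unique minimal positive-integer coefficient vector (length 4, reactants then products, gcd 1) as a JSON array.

L: 3·4 = 12 | 6·2+2·0+4·0 = 12
Q: 3·8 = 24 | 6·0+2·0+4·6 = 24
J: 3·6 = 18 | 6·0+2·7+4·1 = 18
gcd(3,6,2,4) = 1

Coefficients: [3, 6, 2, 4]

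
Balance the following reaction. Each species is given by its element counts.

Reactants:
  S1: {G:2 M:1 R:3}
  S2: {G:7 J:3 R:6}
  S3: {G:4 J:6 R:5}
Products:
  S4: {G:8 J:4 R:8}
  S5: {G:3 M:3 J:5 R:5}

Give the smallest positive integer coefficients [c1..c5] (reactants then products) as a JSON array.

G: 3·2+3·7+2·4 = 35 | 4·8+1·3 = 35
M: 3·1+3·0+2·0 = 3 | 4·0+1·3 = 3
J: 3·0+3·3+2·6 = 21 | 4·4+1·5 = 21
R: 3·3+3·6+2·5 = 37 | 4·8+1·5 = 37
gcd(3,3,2,4,1) = 1

Coefficients: [3, 3, 2, 4, 1]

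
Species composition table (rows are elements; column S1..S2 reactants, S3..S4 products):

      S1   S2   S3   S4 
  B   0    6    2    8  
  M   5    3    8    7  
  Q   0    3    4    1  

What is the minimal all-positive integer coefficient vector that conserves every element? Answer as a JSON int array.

B: 6·0+5·6 = 30 | 3·2+3·8 = 30
M: 6·5+5·3 = 45 | 3·8+3·7 = 45
Q: 6·0+5·3 = 15 | 3·4+3·1 = 15
gcd(6,5,3,3) = 1

Coefficients: [6, 5, 3, 3]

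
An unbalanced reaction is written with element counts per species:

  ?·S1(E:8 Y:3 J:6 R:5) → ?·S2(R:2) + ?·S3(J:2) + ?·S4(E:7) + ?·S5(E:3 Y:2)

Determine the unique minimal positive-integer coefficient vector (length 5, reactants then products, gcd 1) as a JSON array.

Coefficients: [2, 5, 6, 1, 3]

E: 2·8 = 16 | 5·0+6·0+1·7+3·3 = 16
Y: 2·3 = 6 | 5·0+6·0+1·0+3·2 = 6
J: 2·6 = 12 | 5·0+6·2+1·0+3·0 = 12
R: 2·5 = 10 | 5·2+6·0+1·0+3·0 = 10
gcd(2,5,6,1,3) = 1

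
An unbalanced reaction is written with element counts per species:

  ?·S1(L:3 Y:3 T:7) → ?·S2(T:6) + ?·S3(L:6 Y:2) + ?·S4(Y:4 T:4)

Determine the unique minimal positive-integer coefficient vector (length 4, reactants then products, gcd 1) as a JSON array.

L: 6·3 = 18 | 5·0+3·6+3·0 = 18
Y: 6·3 = 18 | 5·0+3·2+3·4 = 18
T: 6·7 = 42 | 5·6+3·0+3·4 = 42
gcd(6,5,3,3) = 1

Coefficients: [6, 5, 3, 3]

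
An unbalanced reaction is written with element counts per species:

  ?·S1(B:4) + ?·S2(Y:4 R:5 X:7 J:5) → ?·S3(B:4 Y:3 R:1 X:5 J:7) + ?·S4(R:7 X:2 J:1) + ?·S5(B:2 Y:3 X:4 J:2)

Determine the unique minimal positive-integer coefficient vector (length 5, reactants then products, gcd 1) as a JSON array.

Coefficients: [5, 6, 2, 4, 6]

B: 5·4+6·0 = 20 | 2·4+4·0+6·2 = 20
Y: 5·0+6·4 = 24 | 2·3+4·0+6·3 = 24
R: 5·0+6·5 = 30 | 2·1+4·7+6·0 = 30
X: 5·0+6·7 = 42 | 2·5+4·2+6·4 = 42
J: 5·0+6·5 = 30 | 2·7+4·1+6·2 = 30
gcd(5,6,2,4,6) = 1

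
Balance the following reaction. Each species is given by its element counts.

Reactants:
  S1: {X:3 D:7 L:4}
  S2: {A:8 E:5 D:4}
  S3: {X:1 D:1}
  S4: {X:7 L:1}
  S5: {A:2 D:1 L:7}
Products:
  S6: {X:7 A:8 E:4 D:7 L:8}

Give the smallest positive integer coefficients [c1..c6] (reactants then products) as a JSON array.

Coefficients: [2, 4, 1, 4, 4, 5]

X: 2·3+4·0+1·1+4·7+4·0 = 35 | 5·7 = 35
A: 2·0+4·8+1·0+4·0+4·2 = 40 | 5·8 = 40
E: 2·0+4·5+1·0+4·0+4·0 = 20 | 5·4 = 20
D: 2·7+4·4+1·1+4·0+4·1 = 35 | 5·7 = 35
L: 2·4+4·0+1·0+4·1+4·7 = 40 | 5·8 = 40
gcd(2,4,1,4,4,5) = 1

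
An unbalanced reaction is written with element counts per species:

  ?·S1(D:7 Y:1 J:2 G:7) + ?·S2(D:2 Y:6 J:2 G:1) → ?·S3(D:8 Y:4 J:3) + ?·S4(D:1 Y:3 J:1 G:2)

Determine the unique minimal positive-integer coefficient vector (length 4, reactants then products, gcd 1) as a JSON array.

D: 1·7+3·2 = 13 | 1·8+5·1 = 13
Y: 1·1+3·6 = 19 | 1·4+5·3 = 19
J: 1·2+3·2 = 8 | 1·3+5·1 = 8
G: 1·7+3·1 = 10 | 1·0+5·2 = 10
gcd(1,3,1,5) = 1

Coefficients: [1, 3, 1, 5]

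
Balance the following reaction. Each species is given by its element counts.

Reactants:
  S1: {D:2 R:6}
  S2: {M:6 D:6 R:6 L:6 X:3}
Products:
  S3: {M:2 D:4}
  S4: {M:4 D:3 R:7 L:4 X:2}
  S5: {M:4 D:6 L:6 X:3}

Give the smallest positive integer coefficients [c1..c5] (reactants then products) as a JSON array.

M: 1·0+6·6 = 36 | 2·2+6·4+2·4 = 36
D: 1·2+6·6 = 38 | 2·4+6·3+2·6 = 38
R: 1·6+6·6 = 42 | 2·0+6·7+2·0 = 42
L: 1·0+6·6 = 36 | 2·0+6·4+2·6 = 36
X: 1·0+6·3 = 18 | 2·0+6·2+2·3 = 18
gcd(1,6,2,6,2) = 1

Coefficients: [1, 6, 2, 6, 2]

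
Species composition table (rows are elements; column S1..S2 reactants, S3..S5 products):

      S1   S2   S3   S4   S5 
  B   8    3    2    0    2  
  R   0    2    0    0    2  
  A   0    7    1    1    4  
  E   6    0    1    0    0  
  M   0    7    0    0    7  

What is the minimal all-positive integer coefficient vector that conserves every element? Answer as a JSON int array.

B: 1·8+4·3 = 20 | 6·2+6·0+4·2 = 20
R: 1·0+4·2 = 8 | 6·0+6·0+4·2 = 8
A: 1·0+4·7 = 28 | 6·1+6·1+4·4 = 28
E: 1·6+4·0 = 6 | 6·1+6·0+4·0 = 6
M: 1·0+4·7 = 28 | 6·0+6·0+4·7 = 28
gcd(1,4,6,6,4) = 1

Coefficients: [1, 4, 6, 6, 4]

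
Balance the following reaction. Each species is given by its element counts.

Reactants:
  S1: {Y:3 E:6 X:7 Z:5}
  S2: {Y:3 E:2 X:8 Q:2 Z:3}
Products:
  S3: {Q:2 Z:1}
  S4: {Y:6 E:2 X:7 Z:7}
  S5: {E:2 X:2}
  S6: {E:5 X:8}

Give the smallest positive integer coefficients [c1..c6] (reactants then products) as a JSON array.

Coefficients: [3, 3, 3, 3, 4, 2]

Y: 3·3+3·3 = 18 | 3·0+3·6+4·0+2·0 = 18
E: 3·6+3·2 = 24 | 3·0+3·2+4·2+2·5 = 24
X: 3·7+3·8 = 45 | 3·0+3·7+4·2+2·8 = 45
Q: 3·0+3·2 = 6 | 3·2+3·0+4·0+2·0 = 6
Z: 3·5+3·3 = 24 | 3·1+3·7+4·0+2·0 = 24
gcd(3,3,3,3,4,2) = 1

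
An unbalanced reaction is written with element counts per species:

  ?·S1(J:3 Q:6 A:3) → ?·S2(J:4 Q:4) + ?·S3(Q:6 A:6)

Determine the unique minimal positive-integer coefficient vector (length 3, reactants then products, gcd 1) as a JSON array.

J: 4·3 = 12 | 3·4+2·0 = 12
Q: 4·6 = 24 | 3·4+2·6 = 24
A: 4·3 = 12 | 3·0+2·6 = 12
gcd(4,3,2) = 1

Coefficients: [4, 3, 2]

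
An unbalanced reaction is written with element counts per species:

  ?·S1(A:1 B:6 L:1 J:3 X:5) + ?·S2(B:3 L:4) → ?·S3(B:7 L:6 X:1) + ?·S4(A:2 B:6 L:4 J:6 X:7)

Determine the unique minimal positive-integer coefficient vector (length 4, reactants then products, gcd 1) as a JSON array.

Coefficients: [2, 5, 3, 1]

A: 2·1+5·0 = 2 | 3·0+1·2 = 2
B: 2·6+5·3 = 27 | 3·7+1·6 = 27
L: 2·1+5·4 = 22 | 3·6+1·4 = 22
J: 2·3+5·0 = 6 | 3·0+1·6 = 6
X: 2·5+5·0 = 10 | 3·1+1·7 = 10
gcd(2,5,3,1) = 1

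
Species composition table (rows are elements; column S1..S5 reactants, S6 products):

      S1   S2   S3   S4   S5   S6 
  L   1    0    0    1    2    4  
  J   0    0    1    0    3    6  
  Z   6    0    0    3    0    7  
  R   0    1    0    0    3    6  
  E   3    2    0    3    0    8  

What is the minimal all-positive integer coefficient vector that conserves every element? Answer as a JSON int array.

L: 3·1+6·0+6·0+1·1+4·2 = 12 | 3·4 = 12
J: 3·0+6·0+6·1+1·0+4·3 = 18 | 3·6 = 18
Z: 3·6+6·0+6·0+1·3+4·0 = 21 | 3·7 = 21
R: 3·0+6·1+6·0+1·0+4·3 = 18 | 3·6 = 18
E: 3·3+6·2+6·0+1·3+4·0 = 24 | 3·8 = 24
gcd(3,6,6,1,4,3) = 1

Coefficients: [3, 6, 6, 1, 4, 3]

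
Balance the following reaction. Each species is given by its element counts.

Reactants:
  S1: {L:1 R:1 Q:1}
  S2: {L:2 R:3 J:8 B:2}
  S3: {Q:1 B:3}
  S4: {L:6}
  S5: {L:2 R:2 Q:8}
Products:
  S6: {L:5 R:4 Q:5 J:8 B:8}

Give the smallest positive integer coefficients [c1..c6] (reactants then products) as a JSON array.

Coefficients: [1, 3, 6, 1, 1, 3]

L: 1·1+3·2+6·0+1·6+1·2 = 15 | 3·5 = 15
R: 1·1+3·3+6·0+1·0+1·2 = 12 | 3·4 = 12
Q: 1·1+3·0+6·1+1·0+1·8 = 15 | 3·5 = 15
J: 1·0+3·8+6·0+1·0+1·0 = 24 | 3·8 = 24
B: 1·0+3·2+6·3+1·0+1·0 = 24 | 3·8 = 24
gcd(1,3,6,1,1,3) = 1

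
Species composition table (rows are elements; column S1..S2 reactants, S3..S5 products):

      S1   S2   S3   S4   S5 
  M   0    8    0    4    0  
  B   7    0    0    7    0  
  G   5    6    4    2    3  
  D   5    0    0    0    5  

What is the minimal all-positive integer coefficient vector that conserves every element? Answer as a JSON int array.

Coefficients: [4, 2, 3, 4, 4]

M: 4·0+2·8 = 16 | 3·0+4·4+4·0 = 16
B: 4·7+2·0 = 28 | 3·0+4·7+4·0 = 28
G: 4·5+2·6 = 32 | 3·4+4·2+4·3 = 32
D: 4·5+2·0 = 20 | 3·0+4·0+4·5 = 20
gcd(4,2,3,4,4) = 1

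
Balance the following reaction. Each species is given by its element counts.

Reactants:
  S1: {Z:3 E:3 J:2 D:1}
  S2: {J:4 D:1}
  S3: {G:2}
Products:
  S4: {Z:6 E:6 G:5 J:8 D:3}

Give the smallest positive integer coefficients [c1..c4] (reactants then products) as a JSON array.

Z: 4·3+2·0+5·0 = 12 | 2·6 = 12
E: 4·3+2·0+5·0 = 12 | 2·6 = 12
G: 4·0+2·0+5·2 = 10 | 2·5 = 10
J: 4·2+2·4+5·0 = 16 | 2·8 = 16
D: 4·1+2·1+5·0 = 6 | 2·3 = 6
gcd(4,2,5,2) = 1

Coefficients: [4, 2, 5, 2]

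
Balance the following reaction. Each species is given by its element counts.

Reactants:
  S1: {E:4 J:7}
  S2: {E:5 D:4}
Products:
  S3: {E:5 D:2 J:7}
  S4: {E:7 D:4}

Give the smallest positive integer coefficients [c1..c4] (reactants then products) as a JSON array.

E: 4·4+5·5 = 41 | 4·5+3·7 = 41
D: 4·0+5·4 = 20 | 4·2+3·4 = 20
J: 4·7+5·0 = 28 | 4·7+3·0 = 28
gcd(4,5,4,3) = 1

Coefficients: [4, 5, 4, 3]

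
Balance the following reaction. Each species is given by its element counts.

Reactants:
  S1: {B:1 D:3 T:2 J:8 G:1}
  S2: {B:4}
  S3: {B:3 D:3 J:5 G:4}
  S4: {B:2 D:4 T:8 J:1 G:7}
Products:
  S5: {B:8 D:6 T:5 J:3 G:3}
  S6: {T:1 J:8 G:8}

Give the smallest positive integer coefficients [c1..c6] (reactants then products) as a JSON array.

Coefficients: [2, 5, 4, 3, 5, 3]

B: 2·1+5·4+4·3+3·2 = 40 | 5·8+3·0 = 40
D: 2·3+5·0+4·3+3·4 = 30 | 5·6+3·0 = 30
T: 2·2+5·0+4·0+3·8 = 28 | 5·5+3·1 = 28
J: 2·8+5·0+4·5+3·1 = 39 | 5·3+3·8 = 39
G: 2·1+5·0+4·4+3·7 = 39 | 5·3+3·8 = 39
gcd(2,5,4,3,5,3) = 1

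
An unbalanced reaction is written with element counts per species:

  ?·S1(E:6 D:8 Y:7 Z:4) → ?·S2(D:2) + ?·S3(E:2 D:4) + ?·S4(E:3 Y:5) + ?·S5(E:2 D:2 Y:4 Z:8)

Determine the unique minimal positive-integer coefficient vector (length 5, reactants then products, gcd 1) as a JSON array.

Coefficients: [2, 3, 2, 2, 1]

E: 2·6 = 12 | 3·0+2·2+2·3+1·2 = 12
D: 2·8 = 16 | 3·2+2·4+2·0+1·2 = 16
Y: 2·7 = 14 | 3·0+2·0+2·5+1·4 = 14
Z: 2·4 = 8 | 3·0+2·0+2·0+1·8 = 8
gcd(2,3,2,2,1) = 1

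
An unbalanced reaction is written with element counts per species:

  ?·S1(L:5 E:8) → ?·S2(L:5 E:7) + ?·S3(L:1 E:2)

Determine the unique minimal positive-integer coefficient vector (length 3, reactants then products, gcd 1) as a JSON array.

Coefficients: [3, 2, 5]

L: 3·5 = 15 | 2·5+5·1 = 15
E: 3·8 = 24 | 2·7+5·2 = 24
gcd(3,2,5) = 1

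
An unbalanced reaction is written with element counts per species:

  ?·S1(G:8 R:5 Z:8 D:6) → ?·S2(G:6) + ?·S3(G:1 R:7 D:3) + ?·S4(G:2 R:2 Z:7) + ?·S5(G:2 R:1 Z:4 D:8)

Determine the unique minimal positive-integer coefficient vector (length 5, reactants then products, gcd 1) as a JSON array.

Coefficients: [5, 4, 2, 4, 3]

G: 5·8 = 40 | 4·6+2·1+4·2+3·2 = 40
R: 5·5 = 25 | 4·0+2·7+4·2+3·1 = 25
Z: 5·8 = 40 | 4·0+2·0+4·7+3·4 = 40
D: 5·6 = 30 | 4·0+2·3+4·0+3·8 = 30
gcd(5,4,2,4,3) = 1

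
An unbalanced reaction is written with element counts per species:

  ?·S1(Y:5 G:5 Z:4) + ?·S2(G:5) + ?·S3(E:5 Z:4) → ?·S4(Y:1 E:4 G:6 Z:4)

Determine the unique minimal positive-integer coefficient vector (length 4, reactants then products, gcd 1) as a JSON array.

Y: 1·5+5·0+4·0 = 5 | 5·1 = 5
E: 1·0+5·0+4·5 = 20 | 5·4 = 20
G: 1·5+5·5+4·0 = 30 | 5·6 = 30
Z: 1·4+5·0+4·4 = 20 | 5·4 = 20
gcd(1,5,4,5) = 1

Coefficients: [1, 5, 4, 5]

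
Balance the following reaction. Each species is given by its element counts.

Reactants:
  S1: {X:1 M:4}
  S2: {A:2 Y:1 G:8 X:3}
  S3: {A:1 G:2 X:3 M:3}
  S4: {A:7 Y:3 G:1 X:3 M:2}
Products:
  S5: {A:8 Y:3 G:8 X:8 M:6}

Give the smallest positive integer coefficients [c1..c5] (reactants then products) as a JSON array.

Coefficients: [1, 3, 6, 4, 5]

A: 1·0+3·2+6·1+4·7 = 40 | 5·8 = 40
Y: 1·0+3·1+6·0+4·3 = 15 | 5·3 = 15
G: 1·0+3·8+6·2+4·1 = 40 | 5·8 = 40
X: 1·1+3·3+6·3+4·3 = 40 | 5·8 = 40
M: 1·4+3·0+6·3+4·2 = 30 | 5·6 = 30
gcd(1,3,6,4,5) = 1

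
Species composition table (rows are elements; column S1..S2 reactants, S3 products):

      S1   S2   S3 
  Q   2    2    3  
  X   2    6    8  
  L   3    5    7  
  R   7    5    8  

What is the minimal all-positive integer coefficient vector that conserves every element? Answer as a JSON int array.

Coefficients: [1, 5, 4]

Q: 1·2+5·2 = 12 | 4·3 = 12
X: 1·2+5·6 = 32 | 4·8 = 32
L: 1·3+5·5 = 28 | 4·7 = 28
R: 1·7+5·5 = 32 | 4·8 = 32
gcd(1,5,4) = 1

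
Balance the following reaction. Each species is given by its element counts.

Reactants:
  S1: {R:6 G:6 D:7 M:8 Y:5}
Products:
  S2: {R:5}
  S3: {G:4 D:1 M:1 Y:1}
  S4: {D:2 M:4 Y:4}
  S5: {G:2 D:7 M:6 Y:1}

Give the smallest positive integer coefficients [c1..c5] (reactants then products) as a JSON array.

Coefficients: [5, 6, 6, 4, 3]

R: 5·6 = 30 | 6·5+6·0+4·0+3·0 = 30
G: 5·6 = 30 | 6·0+6·4+4·0+3·2 = 30
D: 5·7 = 35 | 6·0+6·1+4·2+3·7 = 35
M: 5·8 = 40 | 6·0+6·1+4·4+3·6 = 40
Y: 5·5 = 25 | 6·0+6·1+4·4+3·1 = 25
gcd(5,6,6,4,3) = 1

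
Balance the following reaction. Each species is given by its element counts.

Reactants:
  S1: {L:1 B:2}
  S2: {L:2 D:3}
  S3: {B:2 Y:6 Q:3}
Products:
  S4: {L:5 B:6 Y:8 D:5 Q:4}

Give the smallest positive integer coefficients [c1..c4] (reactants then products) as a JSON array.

L: 5·1+5·2+4·0 = 15 | 3·5 = 15
B: 5·2+5·0+4·2 = 18 | 3·6 = 18
Y: 5·0+5·0+4·6 = 24 | 3·8 = 24
D: 5·0+5·3+4·0 = 15 | 3·5 = 15
Q: 5·0+5·0+4·3 = 12 | 3·4 = 12
gcd(5,5,4,3) = 1

Coefficients: [5, 5, 4, 3]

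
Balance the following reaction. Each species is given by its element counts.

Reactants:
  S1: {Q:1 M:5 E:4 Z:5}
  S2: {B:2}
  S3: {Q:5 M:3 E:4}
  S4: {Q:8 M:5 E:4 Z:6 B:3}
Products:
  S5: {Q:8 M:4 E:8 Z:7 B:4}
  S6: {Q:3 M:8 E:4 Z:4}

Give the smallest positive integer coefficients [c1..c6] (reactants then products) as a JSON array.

Q: 5·1+3·0+3·5+2·8 = 36 | 3·8+4·3 = 36
M: 5·5+3·0+3·3+2·5 = 44 | 3·4+4·8 = 44
E: 5·4+3·0+3·4+2·4 = 40 | 3·8+4·4 = 40
Z: 5·5+3·0+3·0+2·6 = 37 | 3·7+4·4 = 37
B: 5·0+3·2+3·0+2·3 = 12 | 3·4+4·0 = 12
gcd(5,3,3,2,3,4) = 1

Coefficients: [5, 3, 3, 2, 3, 4]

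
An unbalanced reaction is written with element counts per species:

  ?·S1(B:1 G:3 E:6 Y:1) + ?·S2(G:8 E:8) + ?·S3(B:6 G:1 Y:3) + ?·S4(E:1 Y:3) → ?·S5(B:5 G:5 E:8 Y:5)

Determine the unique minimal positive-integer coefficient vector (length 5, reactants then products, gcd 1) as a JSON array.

B: 6·1+1·0+4·6+4·0 = 30 | 6·5 = 30
G: 6·3+1·8+4·1+4·0 = 30 | 6·5 = 30
E: 6·6+1·8+4·0+4·1 = 48 | 6·8 = 48
Y: 6·1+1·0+4·3+4·3 = 30 | 6·5 = 30
gcd(6,1,4,4,6) = 1

Coefficients: [6, 1, 4, 4, 6]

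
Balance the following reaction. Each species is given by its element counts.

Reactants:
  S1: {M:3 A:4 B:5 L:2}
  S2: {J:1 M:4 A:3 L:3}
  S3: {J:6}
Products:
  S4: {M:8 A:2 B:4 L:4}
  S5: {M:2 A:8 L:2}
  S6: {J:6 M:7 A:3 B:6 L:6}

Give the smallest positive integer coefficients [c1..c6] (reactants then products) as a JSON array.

Coefficients: [4, 6, 1, 2, 3, 2]

J: 4·0+6·1+1·6 = 12 | 2·0+3·0+2·6 = 12
M: 4·3+6·4+1·0 = 36 | 2·8+3·2+2·7 = 36
A: 4·4+6·3+1·0 = 34 | 2·2+3·8+2·3 = 34
B: 4·5+6·0+1·0 = 20 | 2·4+3·0+2·6 = 20
L: 4·2+6·3+1·0 = 26 | 2·4+3·2+2·6 = 26
gcd(4,6,1,2,3,2) = 1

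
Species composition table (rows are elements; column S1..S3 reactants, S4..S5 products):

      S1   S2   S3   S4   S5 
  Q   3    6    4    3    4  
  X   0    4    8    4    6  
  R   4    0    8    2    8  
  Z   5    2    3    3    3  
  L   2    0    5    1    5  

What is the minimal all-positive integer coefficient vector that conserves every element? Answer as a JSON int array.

Coefficients: [2, 1, 6, 4, 6]

Q: 2·3+1·6+6·4 = 36 | 4·3+6·4 = 36
X: 2·0+1·4+6·8 = 52 | 4·4+6·6 = 52
R: 2·4+1·0+6·8 = 56 | 4·2+6·8 = 56
Z: 2·5+1·2+6·3 = 30 | 4·3+6·3 = 30
L: 2·2+1·0+6·5 = 34 | 4·1+6·5 = 34
gcd(2,1,6,4,6) = 1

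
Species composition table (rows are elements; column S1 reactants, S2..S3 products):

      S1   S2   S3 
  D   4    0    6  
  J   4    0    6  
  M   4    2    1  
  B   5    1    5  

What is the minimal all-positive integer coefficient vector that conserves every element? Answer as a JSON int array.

D: 3·4 = 12 | 5·0+2·6 = 12
J: 3·4 = 12 | 5·0+2·6 = 12
M: 3·4 = 12 | 5·2+2·1 = 12
B: 3·5 = 15 | 5·1+2·5 = 15
gcd(3,5,2) = 1

Coefficients: [3, 5, 2]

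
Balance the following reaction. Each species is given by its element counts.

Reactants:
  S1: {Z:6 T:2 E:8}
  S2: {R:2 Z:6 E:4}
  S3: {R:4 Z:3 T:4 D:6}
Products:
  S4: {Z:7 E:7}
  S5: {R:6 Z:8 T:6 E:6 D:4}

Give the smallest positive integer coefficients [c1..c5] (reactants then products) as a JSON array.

Coefficients: [5, 5, 2, 6, 3]

R: 5·0+5·2+2·4 = 18 | 6·0+3·6 = 18
Z: 5·6+5·6+2·3 = 66 | 6·7+3·8 = 66
T: 5·2+5·0+2·4 = 18 | 6·0+3·6 = 18
E: 5·8+5·4+2·0 = 60 | 6·7+3·6 = 60
D: 5·0+5·0+2·6 = 12 | 6·0+3·4 = 12
gcd(5,5,2,6,3) = 1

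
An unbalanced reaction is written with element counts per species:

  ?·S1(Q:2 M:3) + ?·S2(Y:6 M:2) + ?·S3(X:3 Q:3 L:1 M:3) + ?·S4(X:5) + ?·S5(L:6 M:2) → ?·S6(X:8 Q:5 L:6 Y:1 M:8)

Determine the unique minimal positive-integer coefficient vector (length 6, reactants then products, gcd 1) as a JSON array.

Coefficients: [6, 1, 6, 6, 5, 6]

X: 6·0+1·0+6·3+6·5+5·0 = 48 | 6·8 = 48
Q: 6·2+1·0+6·3+6·0+5·0 = 30 | 6·5 = 30
L: 6·0+1·0+6·1+6·0+5·6 = 36 | 6·6 = 36
Y: 6·0+1·6+6·0+6·0+5·0 = 6 | 6·1 = 6
M: 6·3+1·2+6·3+6·0+5·2 = 48 | 6·8 = 48
gcd(6,1,6,6,5,6) = 1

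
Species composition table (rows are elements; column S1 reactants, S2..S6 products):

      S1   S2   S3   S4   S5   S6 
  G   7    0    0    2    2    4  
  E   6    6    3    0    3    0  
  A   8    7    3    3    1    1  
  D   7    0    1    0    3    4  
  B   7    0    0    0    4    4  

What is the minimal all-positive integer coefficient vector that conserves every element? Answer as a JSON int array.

G: 4·7 = 28 | 1·0+3·0+3·2+3·2+4·4 = 28
E: 4·6 = 24 | 1·6+3·3+3·0+3·3+4·0 = 24
A: 4·8 = 32 | 1·7+3·3+3·3+3·1+4·1 = 32
D: 4·7 = 28 | 1·0+3·1+3·0+3·3+4·4 = 28
B: 4·7 = 28 | 1·0+3·0+3·0+3·4+4·4 = 28
gcd(4,1,3,3,3,4) = 1

Coefficients: [4, 1, 3, 3, 3, 4]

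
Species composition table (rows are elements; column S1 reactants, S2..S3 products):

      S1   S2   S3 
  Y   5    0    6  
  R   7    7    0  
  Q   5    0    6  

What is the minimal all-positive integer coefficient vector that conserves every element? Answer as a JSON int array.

Coefficients: [6, 6, 5]

Y: 6·5 = 30 | 6·0+5·6 = 30
R: 6·7 = 42 | 6·7+5·0 = 42
Q: 6·5 = 30 | 6·0+5·6 = 30
gcd(6,6,5) = 1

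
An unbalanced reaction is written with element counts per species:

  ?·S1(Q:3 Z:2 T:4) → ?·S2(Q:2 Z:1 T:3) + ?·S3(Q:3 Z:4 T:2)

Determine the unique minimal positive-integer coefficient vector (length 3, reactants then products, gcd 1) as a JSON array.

Q: 5·3 = 15 | 6·2+1·3 = 15
Z: 5·2 = 10 | 6·1+1·4 = 10
T: 5·4 = 20 | 6·3+1·2 = 20
gcd(5,6,1) = 1

Coefficients: [5, 6, 1]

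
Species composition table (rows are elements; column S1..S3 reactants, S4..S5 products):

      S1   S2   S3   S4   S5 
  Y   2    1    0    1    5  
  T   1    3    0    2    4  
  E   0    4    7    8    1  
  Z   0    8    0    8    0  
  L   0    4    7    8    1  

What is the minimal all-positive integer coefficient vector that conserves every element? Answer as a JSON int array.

Coefficients: [5, 3, 2, 3, 2]

Y: 5·2+3·1+2·0 = 13 | 3·1+2·5 = 13
T: 5·1+3·3+2·0 = 14 | 3·2+2·4 = 14
E: 5·0+3·4+2·7 = 26 | 3·8+2·1 = 26
Z: 5·0+3·8+2·0 = 24 | 3·8+2·0 = 24
L: 5·0+3·4+2·7 = 26 | 3·8+2·1 = 26
gcd(5,3,2,3,2) = 1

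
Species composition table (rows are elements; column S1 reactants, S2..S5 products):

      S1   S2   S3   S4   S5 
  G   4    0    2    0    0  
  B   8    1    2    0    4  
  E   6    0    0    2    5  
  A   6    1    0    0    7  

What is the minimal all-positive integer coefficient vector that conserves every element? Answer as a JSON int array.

Coefficients: [3, 4, 6, 4, 2]

G: 3·4 = 12 | 4·0+6·2+4·0+2·0 = 12
B: 3·8 = 24 | 4·1+6·2+4·0+2·4 = 24
E: 3·6 = 18 | 4·0+6·0+4·2+2·5 = 18
A: 3·6 = 18 | 4·1+6·0+4·0+2·7 = 18
gcd(3,4,6,4,2) = 1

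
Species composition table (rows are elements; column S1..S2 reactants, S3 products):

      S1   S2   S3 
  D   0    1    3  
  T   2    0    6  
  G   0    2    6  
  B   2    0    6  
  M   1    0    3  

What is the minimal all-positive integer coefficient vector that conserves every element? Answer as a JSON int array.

D: 3·0+3·1 = 3 | 1·3 = 3
T: 3·2+3·0 = 6 | 1·6 = 6
G: 3·0+3·2 = 6 | 1·6 = 6
B: 3·2+3·0 = 6 | 1·6 = 6
M: 3·1+3·0 = 3 | 1·3 = 3
gcd(3,3,1) = 1

Coefficients: [3, 3, 1]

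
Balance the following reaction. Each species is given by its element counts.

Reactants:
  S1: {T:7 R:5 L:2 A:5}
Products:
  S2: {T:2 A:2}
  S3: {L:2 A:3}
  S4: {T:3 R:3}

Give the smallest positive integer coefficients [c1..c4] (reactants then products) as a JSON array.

Coefficients: [3, 3, 3, 5]

T: 3·7 = 21 | 3·2+3·0+5·3 = 21
R: 3·5 = 15 | 3·0+3·0+5·3 = 15
L: 3·2 = 6 | 3·0+3·2+5·0 = 6
A: 3·5 = 15 | 3·2+3·3+5·0 = 15
gcd(3,3,3,5) = 1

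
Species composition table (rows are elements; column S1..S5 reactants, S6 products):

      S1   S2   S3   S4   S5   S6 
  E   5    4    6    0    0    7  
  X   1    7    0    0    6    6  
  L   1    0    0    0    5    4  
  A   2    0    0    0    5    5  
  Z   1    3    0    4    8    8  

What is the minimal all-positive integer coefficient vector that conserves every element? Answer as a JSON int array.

Coefficients: [5, 1, 1, 2, 3, 5]

E: 5·5+1·4+1·6+2·0+3·0 = 35 | 5·7 = 35
X: 5·1+1·7+1·0+2·0+3·6 = 30 | 5·6 = 30
L: 5·1+1·0+1·0+2·0+3·5 = 20 | 5·4 = 20
A: 5·2+1·0+1·0+2·0+3·5 = 25 | 5·5 = 25
Z: 5·1+1·3+1·0+2·4+3·8 = 40 | 5·8 = 40
gcd(5,1,1,2,3,5) = 1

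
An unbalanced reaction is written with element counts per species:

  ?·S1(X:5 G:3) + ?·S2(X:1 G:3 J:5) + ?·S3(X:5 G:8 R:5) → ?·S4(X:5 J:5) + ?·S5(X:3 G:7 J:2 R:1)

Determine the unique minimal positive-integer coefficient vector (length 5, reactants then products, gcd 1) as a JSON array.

X: 4·5+5·1+1·5 = 30 | 3·5+5·3 = 30
G: 4·3+5·3+1·8 = 35 | 3·0+5·7 = 35
J: 4·0+5·5+1·0 = 25 | 3·5+5·2 = 25
R: 4·0+5·0+1·5 = 5 | 3·0+5·1 = 5
gcd(4,5,1,3,5) = 1

Coefficients: [4, 5, 1, 3, 5]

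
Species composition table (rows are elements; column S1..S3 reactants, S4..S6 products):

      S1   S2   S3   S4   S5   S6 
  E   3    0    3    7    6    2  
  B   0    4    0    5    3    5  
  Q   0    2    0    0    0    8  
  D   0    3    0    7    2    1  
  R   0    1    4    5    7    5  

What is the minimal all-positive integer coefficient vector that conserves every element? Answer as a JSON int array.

Coefficients: [2, 4, 5, 1, 2, 1]

E: 2·3+4·0+5·3 = 21 | 1·7+2·6+1·2 = 21
B: 2·0+4·4+5·0 = 16 | 1·5+2·3+1·5 = 16
Q: 2·0+4·2+5·0 = 8 | 1·0+2·0+1·8 = 8
D: 2·0+4·3+5·0 = 12 | 1·7+2·2+1·1 = 12
R: 2·0+4·1+5·4 = 24 | 1·5+2·7+1·5 = 24
gcd(2,4,5,1,2,1) = 1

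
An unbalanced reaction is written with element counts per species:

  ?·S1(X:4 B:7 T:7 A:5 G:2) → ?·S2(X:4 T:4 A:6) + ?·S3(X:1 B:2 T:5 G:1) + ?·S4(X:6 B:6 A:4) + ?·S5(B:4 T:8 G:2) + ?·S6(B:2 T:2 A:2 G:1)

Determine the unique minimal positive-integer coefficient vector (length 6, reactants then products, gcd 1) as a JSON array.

Coefficients: [6, 1, 2, 3, 2, 6]

X: 6·4 = 24 | 1·4+2·1+3·6+2·0+6·0 = 24
B: 6·7 = 42 | 1·0+2·2+3·6+2·4+6·2 = 42
T: 6·7 = 42 | 1·4+2·5+3·0+2·8+6·2 = 42
A: 6·5 = 30 | 1·6+2·0+3·4+2·0+6·2 = 30
G: 6·2 = 12 | 1·0+2·1+3·0+2·2+6·1 = 12
gcd(6,1,2,3,2,6) = 1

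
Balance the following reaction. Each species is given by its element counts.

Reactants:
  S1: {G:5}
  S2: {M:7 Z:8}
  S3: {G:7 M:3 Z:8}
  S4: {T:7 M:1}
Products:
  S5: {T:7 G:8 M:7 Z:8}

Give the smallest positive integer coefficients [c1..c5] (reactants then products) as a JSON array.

Coefficients: [5, 3, 1, 4, 4]

T: 5·0+3·0+1·0+4·7 = 28 | 4·7 = 28
G: 5·5+3·0+1·7+4·0 = 32 | 4·8 = 32
M: 5·0+3·7+1·3+4·1 = 28 | 4·7 = 28
Z: 5·0+3·8+1·8+4·0 = 32 | 4·8 = 32
gcd(5,3,1,4,4) = 1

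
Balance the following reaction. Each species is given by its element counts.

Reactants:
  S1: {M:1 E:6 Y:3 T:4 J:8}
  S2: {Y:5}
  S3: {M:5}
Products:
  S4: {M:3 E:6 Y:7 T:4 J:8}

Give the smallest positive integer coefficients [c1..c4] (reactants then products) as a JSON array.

Coefficients: [5, 4, 2, 5]

M: 5·1+4·0+2·5 = 15 | 5·3 = 15
E: 5·6+4·0+2·0 = 30 | 5·6 = 30
Y: 5·3+4·5+2·0 = 35 | 5·7 = 35
T: 5·4+4·0+2·0 = 20 | 5·4 = 20
J: 5·8+4·0+2·0 = 40 | 5·8 = 40
gcd(5,4,2,5) = 1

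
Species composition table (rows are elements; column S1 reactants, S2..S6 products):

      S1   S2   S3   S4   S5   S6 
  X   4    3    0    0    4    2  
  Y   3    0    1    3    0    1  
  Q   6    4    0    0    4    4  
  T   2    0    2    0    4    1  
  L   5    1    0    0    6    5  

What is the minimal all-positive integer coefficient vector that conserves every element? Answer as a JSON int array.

X: 6·4 = 24 | 4·3+2·0+4·0+1·4+4·2 = 24
Y: 6·3 = 18 | 4·0+2·1+4·3+1·0+4·1 = 18
Q: 6·6 = 36 | 4·4+2·0+4·0+1·4+4·4 = 36
T: 6·2 = 12 | 4·0+2·2+4·0+1·4+4·1 = 12
L: 6·5 = 30 | 4·1+2·0+4·0+1·6+4·5 = 30
gcd(6,4,2,4,1,4) = 1

Coefficients: [6, 4, 2, 4, 1, 4]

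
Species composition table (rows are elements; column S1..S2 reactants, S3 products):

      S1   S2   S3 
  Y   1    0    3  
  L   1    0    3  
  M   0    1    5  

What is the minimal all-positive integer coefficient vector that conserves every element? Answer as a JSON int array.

Y: 3·1+5·0 = 3 | 1·3 = 3
L: 3·1+5·0 = 3 | 1·3 = 3
M: 3·0+5·1 = 5 | 1·5 = 5
gcd(3,5,1) = 1

Coefficients: [3, 5, 1]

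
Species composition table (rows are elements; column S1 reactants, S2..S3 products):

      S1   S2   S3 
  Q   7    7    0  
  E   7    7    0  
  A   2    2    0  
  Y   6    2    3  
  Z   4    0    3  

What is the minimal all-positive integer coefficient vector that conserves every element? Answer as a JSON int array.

Q: 3·7 = 21 | 3·7+4·0 = 21
E: 3·7 = 21 | 3·7+4·0 = 21
A: 3·2 = 6 | 3·2+4·0 = 6
Y: 3·6 = 18 | 3·2+4·3 = 18
Z: 3·4 = 12 | 3·0+4·3 = 12
gcd(3,3,4) = 1

Coefficients: [3, 3, 4]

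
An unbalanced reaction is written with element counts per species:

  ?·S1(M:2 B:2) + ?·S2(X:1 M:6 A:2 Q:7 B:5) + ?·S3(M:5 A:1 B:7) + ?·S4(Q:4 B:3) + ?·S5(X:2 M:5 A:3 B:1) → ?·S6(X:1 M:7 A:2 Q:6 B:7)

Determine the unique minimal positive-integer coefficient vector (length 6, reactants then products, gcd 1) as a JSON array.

Coefficients: [4, 4, 1, 2, 1, 6]

X: 4·0+4·1+1·0+2·0+1·2 = 6 | 6·1 = 6
M: 4·2+4·6+1·5+2·0+1·5 = 42 | 6·7 = 42
A: 4·0+4·2+1·1+2·0+1·3 = 12 | 6·2 = 12
Q: 4·0+4·7+1·0+2·4+1·0 = 36 | 6·6 = 36
B: 4·2+4·5+1·7+2·3+1·1 = 42 | 6·7 = 42
gcd(4,4,1,2,1,6) = 1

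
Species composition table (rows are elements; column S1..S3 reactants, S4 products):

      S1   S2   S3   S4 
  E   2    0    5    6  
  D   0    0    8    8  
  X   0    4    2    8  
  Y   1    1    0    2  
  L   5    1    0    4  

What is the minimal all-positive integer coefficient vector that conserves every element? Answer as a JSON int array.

E: 1·2+3·0+2·5 = 12 | 2·6 = 12
D: 1·0+3·0+2·8 = 16 | 2·8 = 16
X: 1·0+3·4+2·2 = 16 | 2·8 = 16
Y: 1·1+3·1+2·0 = 4 | 2·2 = 4
L: 1·5+3·1+2·0 = 8 | 2·4 = 8
gcd(1,3,2,2) = 1

Coefficients: [1, 3, 2, 2]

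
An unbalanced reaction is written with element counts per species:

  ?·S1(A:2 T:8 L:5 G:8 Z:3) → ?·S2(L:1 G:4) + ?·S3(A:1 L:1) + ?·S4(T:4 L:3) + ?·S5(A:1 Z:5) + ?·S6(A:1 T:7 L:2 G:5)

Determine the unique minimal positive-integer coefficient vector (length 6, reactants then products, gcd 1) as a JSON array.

Coefficients: [5, 5, 3, 3, 3, 4]

A: 5·2 = 10 | 5·0+3·1+3·0+3·1+4·1 = 10
T: 5·8 = 40 | 5·0+3·0+3·4+3·0+4·7 = 40
L: 5·5 = 25 | 5·1+3·1+3·3+3·0+4·2 = 25
G: 5·8 = 40 | 5·4+3·0+3·0+3·0+4·5 = 40
Z: 5·3 = 15 | 5·0+3·0+3·0+3·5+4·0 = 15
gcd(5,5,3,3,3,4) = 1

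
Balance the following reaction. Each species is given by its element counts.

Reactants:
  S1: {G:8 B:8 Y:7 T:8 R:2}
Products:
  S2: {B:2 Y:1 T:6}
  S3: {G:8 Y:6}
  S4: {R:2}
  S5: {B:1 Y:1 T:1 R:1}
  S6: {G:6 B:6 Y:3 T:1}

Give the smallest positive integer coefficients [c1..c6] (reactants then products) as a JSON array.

G: 5·8 = 40 | 5·0+2·8+2·0+6·0+4·6 = 40
B: 5·8 = 40 | 5·2+2·0+2·0+6·1+4·6 = 40
Y: 5·7 = 35 | 5·1+2·6+2·0+6·1+4·3 = 35
T: 5·8 = 40 | 5·6+2·0+2·0+6·1+4·1 = 40
R: 5·2 = 10 | 5·0+2·0+2·2+6·1+4·0 = 10
gcd(5,5,2,2,6,4) = 1

Coefficients: [5, 5, 2, 2, 6, 4]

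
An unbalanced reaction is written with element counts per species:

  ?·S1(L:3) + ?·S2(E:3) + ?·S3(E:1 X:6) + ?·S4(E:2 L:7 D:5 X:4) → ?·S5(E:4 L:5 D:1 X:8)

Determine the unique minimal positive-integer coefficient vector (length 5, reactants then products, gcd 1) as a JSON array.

Coefficients: [6, 4, 6, 1, 5]

E: 6·0+4·3+6·1+1·2 = 20 | 5·4 = 20
L: 6·3+4·0+6·0+1·7 = 25 | 5·5 = 25
D: 6·0+4·0+6·0+1·5 = 5 | 5·1 = 5
X: 6·0+4·0+6·6+1·4 = 40 | 5·8 = 40
gcd(6,4,6,1,5) = 1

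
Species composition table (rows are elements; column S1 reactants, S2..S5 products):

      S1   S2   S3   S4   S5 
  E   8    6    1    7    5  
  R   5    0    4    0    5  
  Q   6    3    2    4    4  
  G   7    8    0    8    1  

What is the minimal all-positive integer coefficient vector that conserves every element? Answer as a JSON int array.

Coefficients: [6, 2, 5, 3, 2]

E: 6·8 = 48 | 2·6+5·1+3·7+2·5 = 48
R: 6·5 = 30 | 2·0+5·4+3·0+2·5 = 30
Q: 6·6 = 36 | 2·3+5·2+3·4+2·4 = 36
G: 6·7 = 42 | 2·8+5·0+3·8+2·1 = 42
gcd(6,2,5,3,2) = 1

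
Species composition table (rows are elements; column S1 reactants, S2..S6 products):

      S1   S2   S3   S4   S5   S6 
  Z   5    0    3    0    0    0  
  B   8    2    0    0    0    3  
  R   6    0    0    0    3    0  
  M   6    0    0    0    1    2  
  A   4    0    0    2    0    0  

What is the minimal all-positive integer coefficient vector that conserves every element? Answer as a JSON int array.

Coefficients: [3, 3, 5, 6, 6, 6]

Z: 3·5 = 15 | 3·0+5·3+6·0+6·0+6·0 = 15
B: 3·8 = 24 | 3·2+5·0+6·0+6·0+6·3 = 24
R: 3·6 = 18 | 3·0+5·0+6·0+6·3+6·0 = 18
M: 3·6 = 18 | 3·0+5·0+6·0+6·1+6·2 = 18
A: 3·4 = 12 | 3·0+5·0+6·2+6·0+6·0 = 12
gcd(3,3,5,6,6,6) = 1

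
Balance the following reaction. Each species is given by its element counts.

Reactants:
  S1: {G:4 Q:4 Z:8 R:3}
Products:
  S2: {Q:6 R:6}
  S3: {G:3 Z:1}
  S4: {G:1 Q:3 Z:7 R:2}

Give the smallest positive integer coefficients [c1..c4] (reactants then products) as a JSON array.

G: 6·4 = 24 | 1·0+6·3+6·1 = 24
Q: 6·4 = 24 | 1·6+6·0+6·3 = 24
Z: 6·8 = 48 | 1·0+6·1+6·7 = 48
R: 6·3 = 18 | 1·6+6·0+6·2 = 18
gcd(6,1,6,6) = 1

Coefficients: [6, 1, 6, 6]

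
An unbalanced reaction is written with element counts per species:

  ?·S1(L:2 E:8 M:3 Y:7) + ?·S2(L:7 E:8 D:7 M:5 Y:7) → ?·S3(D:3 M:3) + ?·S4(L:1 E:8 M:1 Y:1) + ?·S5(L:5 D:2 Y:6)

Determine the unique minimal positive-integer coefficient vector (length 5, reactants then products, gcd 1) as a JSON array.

L: 1·2+4·7 = 30 | 6·0+5·1+5·5 = 30
E: 1·8+4·8 = 40 | 6·0+5·8+5·0 = 40
D: 1·0+4·7 = 28 | 6·3+5·0+5·2 = 28
M: 1·3+4·5 = 23 | 6·3+5·1+5·0 = 23
Y: 1·7+4·7 = 35 | 6·0+5·1+5·6 = 35
gcd(1,4,6,5,5) = 1

Coefficients: [1, 4, 6, 5, 5]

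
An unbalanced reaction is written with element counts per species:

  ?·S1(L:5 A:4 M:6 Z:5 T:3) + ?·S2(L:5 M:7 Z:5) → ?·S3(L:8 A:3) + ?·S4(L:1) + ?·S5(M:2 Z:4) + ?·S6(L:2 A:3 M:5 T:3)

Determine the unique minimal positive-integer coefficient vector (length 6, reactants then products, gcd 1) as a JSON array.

Coefficients: [3, 1, 1, 6, 5, 3]

L: 3·5+1·5 = 20 | 1·8+6·1+5·0+3·2 = 20
A: 3·4+1·0 = 12 | 1·3+6·0+5·0+3·3 = 12
M: 3·6+1·7 = 25 | 1·0+6·0+5·2+3·5 = 25
Z: 3·5+1·5 = 20 | 1·0+6·0+5·4+3·0 = 20
T: 3·3+1·0 = 9 | 1·0+6·0+5·0+3·3 = 9
gcd(3,1,1,6,5,3) = 1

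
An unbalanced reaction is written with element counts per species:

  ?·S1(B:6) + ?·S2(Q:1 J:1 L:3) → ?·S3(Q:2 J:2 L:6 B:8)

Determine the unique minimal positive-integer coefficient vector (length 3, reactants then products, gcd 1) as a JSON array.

Q: 4·0+6·1 = 6 | 3·2 = 6
J: 4·0+6·1 = 6 | 3·2 = 6
L: 4·0+6·3 = 18 | 3·6 = 18
B: 4·6+6·0 = 24 | 3·8 = 24
gcd(4,6,3) = 1

Coefficients: [4, 6, 3]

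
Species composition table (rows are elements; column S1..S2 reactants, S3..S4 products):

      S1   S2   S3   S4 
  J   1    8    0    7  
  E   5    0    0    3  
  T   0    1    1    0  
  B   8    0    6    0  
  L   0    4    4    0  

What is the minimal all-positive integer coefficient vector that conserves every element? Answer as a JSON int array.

Coefficients: [3, 4, 4, 5]

J: 3·1+4·8 = 35 | 4·0+5·7 = 35
E: 3·5+4·0 = 15 | 4·0+5·3 = 15
T: 3·0+4·1 = 4 | 4·1+5·0 = 4
B: 3·8+4·0 = 24 | 4·6+5·0 = 24
L: 3·0+4·4 = 16 | 4·4+5·0 = 16
gcd(3,4,4,5) = 1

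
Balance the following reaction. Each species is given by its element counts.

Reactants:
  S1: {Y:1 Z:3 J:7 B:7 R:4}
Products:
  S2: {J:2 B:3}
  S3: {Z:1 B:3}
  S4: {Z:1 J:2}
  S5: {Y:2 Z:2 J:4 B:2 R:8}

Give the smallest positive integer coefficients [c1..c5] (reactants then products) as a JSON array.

Y: 4·1 = 4 | 5·0+3·0+5·0+2·2 = 4
Z: 4·3 = 12 | 5·0+3·1+5·1+2·2 = 12
J: 4·7 = 28 | 5·2+3·0+5·2+2·4 = 28
B: 4·7 = 28 | 5·3+3·3+5·0+2·2 = 28
R: 4·4 = 16 | 5·0+3·0+5·0+2·8 = 16
gcd(4,5,3,5,2) = 1

Coefficients: [4, 5, 3, 5, 2]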